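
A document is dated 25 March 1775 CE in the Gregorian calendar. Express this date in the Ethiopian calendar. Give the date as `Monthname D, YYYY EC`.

Megabit 18, 1767 EC

Both dates share Julian Day Number 2369449; in the Ethiopian calendar that is 18 Megabit 1767 EC.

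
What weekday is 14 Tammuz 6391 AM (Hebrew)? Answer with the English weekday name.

Wednesday

This is JDN 2682199 (6 July 2631 Gregorian).
JDN 2682199 mod 7 = 2, and JDN 0 was a Monday, so this is a Wednesday.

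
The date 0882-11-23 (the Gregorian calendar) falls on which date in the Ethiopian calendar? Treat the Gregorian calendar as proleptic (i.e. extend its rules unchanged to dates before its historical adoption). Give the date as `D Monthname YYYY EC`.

Both dates share Julian Day Number 2043531; in the Ethiopian calendar that is 23 Hidar 875 EC.

23 Hidar 875 EC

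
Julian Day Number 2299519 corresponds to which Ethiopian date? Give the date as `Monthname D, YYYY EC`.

JDN 2299519 is 8 October 1583 in the Gregorian calendar.
In the Ethiopian calendar that day is Meskerem 30, 1576 EC.

Meskerem 30, 1576 EC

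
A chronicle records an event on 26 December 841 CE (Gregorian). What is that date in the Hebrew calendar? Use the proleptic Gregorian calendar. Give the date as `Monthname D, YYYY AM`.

Tevet 5, 4602 AM

Julian Day Number of the source date = 2028589.
Converting JDN 2028589 to the Hebrew calendar gives 5 Tevet 4602 AM.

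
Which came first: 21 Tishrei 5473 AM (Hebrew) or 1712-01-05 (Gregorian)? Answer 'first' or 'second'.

second

The two dates have Julian Day Numbers 2346649 and 2346359 respectively.
Since 2346359 < 2346649, the second date comes first.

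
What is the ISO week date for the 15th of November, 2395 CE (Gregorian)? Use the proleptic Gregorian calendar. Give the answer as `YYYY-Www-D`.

The weekday is Wednesday (ISO weekday 3).
That Wednesday belongs to ISO week 46 of ISO year 2395.

2395-W46-3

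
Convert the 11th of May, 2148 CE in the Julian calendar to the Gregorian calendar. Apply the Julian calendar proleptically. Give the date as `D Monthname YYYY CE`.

The Julian–Gregorian offset here is 14 days (Julian trailing).
11 May 2148 Julian + 14 days → 25 May 2148 Gregorian.

25 May 2148 CE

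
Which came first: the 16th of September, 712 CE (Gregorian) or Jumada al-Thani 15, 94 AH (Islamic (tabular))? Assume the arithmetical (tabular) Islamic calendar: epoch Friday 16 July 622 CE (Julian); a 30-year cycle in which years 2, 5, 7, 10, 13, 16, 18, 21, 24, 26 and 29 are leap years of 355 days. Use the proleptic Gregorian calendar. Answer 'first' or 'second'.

first

First date → JDN 1981371; second date → JDN 1981558.
JDN 1981371 < JDN 1981558, so the first date is earlier.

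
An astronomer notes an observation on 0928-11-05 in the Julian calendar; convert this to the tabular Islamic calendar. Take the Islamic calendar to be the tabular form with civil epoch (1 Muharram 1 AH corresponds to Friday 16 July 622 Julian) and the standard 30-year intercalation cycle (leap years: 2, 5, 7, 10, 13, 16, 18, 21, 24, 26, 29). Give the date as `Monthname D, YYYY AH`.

The source date corresponds to 10 November 928 in the proleptic Gregorian calendar (JDN 2060319).
That day falls on 19 Ramadan 316 AH in the tabular Islamic calendar.

Ramadan 19, 316 AH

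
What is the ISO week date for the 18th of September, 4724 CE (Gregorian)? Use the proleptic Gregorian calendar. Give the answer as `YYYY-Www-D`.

The weekday is Thursday (ISO weekday 4).
That Thursday belongs to ISO week 38 of ISO year 4724.

4724-W38-4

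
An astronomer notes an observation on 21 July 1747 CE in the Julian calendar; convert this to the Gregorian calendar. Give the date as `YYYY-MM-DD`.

At this point the Julian calendar is 11 days behind the Gregorian.
21 July 1747 Julian + 11 days → 1 August 1747 Gregorian.

1747-08-01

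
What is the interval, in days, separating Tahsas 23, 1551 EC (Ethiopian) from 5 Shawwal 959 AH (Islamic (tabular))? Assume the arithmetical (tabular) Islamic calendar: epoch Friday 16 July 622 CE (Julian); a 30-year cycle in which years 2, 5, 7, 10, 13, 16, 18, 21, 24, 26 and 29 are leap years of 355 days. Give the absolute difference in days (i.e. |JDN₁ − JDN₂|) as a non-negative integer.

First date → JDN 2290470; second date → JDN 2288193.
The interval is |2290470 − 2288193| = 2277 days.

2277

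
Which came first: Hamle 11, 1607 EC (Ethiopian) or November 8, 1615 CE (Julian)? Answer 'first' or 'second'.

The two dates have Julian Day Numbers 2311122 and 2311248 respectively.
Since 2311122 < 2311248, the first date comes first.

first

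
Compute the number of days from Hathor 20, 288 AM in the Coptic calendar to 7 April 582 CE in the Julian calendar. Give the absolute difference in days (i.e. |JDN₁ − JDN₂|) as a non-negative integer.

First date → JDN 1929936; second date → JDN 1933730.
The interval is |1929936 − 1933730| = 3794 days.

3794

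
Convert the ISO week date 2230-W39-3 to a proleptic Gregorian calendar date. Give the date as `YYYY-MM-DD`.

2230-09-29

ISO week 1 of 2230 is the week containing the first Thursday of 2230.
Week 39, day 3 (Wednesday) lands on 2230-09-29.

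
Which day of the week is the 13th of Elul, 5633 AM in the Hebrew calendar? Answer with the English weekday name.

Friday

In the Gregorian calendar this is 5 September 1873 (JDN 2405407).
JDN 2405407 mod 7 = 4, and JDN 0 was a Monday, so this is a Friday.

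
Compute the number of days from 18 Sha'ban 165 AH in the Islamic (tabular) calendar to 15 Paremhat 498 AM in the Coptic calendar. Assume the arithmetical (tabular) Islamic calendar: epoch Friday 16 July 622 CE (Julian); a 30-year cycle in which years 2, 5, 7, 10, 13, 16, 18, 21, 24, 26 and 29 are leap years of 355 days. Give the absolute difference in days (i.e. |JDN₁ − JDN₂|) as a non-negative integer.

27

First date → JDN 2006780; second date → JDN 2006753.
The interval is |2006780 − 2006753| = 27 days.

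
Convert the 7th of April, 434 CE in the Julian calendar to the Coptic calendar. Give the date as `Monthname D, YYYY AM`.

Both dates share Julian Day Number 1879673; in the Coptic calendar that is 12 Parmouti 150 AM.

Parmouti 12, 150 AM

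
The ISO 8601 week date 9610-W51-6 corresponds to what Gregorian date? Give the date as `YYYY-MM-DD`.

ISO week 1 of 9610 is the week containing the first Thursday of 9610.
Week 51, day 6 (Saturday) lands on 9610-12-25.

9610-12-25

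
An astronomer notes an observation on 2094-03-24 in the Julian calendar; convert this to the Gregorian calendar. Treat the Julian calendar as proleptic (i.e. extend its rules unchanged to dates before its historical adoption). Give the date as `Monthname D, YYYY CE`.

For dates in this range the Gregorian date is 13 days ahead of the Julian.
24 March 2094 Julian + 13 days → 6 April 2094 Gregorian.

April 6, 2094 CE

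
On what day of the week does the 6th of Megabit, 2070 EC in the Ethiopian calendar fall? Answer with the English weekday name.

Equivalently 15 March 2078 Gregorian, JDN 2480108.
JDN 2480108 mod 7 = 1, and JDN 0 was a Monday, so this is a Tuesday.

Tuesday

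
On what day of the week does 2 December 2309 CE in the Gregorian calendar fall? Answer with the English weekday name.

JDN 2564740 mod 7 = 3, and JDN 0 was a Monday, so this is a Thursday.

Thursday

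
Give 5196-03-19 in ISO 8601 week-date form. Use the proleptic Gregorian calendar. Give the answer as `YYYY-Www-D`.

5196-W12-2

The weekday is Tuesday (ISO weekday 2).
That Tuesday belongs to ISO week 12 of ISO year 5196.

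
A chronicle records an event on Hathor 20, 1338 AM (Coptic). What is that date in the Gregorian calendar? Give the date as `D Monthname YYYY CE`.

Both dates share Julian Day Number 2313448; in the Gregorian calendar that is 26 November 1621 CE.

26 November 1621 CE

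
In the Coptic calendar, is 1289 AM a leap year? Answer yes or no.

no

1289 mod 4 = 1; in the Coptic calendar a year is leap when year mod 4 = 3, so it is a common year.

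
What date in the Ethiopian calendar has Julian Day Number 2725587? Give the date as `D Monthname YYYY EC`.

The Gregorian equivalent of JDN 2725587 is 21 April 2750.
In the Ethiopian calendar that day is 7 Miyazya 2742 EC.

7 Miyazya 2742 EC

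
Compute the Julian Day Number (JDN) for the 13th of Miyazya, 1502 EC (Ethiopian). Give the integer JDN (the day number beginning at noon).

2272683

In the proleptic Gregorian calendar the same day is 18 April 1510.
JDN 2299161 is 15 October 1582 CE (Gregorian); the target day is −26478 days from there, so JDN = 2272683.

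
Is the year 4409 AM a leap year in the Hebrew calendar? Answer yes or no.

no

Hebrew year 4409 is year 1 of its 19-year Metonic cycle; leap years are at positions 3, 6, 8, 11, 14, 17, 19, so it is a common year (12 months).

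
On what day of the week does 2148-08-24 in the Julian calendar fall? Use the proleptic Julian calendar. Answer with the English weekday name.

In the Gregorian calendar this is 7 September 2148 (JDN 2505851).
JDN 2505851 mod 7 = 5, and JDN 0 was a Monday, so this is a Saturday.

Saturday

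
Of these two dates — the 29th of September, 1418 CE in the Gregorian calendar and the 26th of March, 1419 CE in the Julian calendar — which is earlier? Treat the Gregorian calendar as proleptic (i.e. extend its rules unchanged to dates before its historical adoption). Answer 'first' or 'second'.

The two dates have Julian Day Numbers 2239245 and 2239432 respectively.
Since 2239245 < 2239432, the first date comes first.

first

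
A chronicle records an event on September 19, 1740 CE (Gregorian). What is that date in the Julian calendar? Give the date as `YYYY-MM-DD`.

For dates in this range the Gregorian date is 11 days ahead of the Julian.
19 September 1740 Gregorian − 11 days → 8 September 1740 Julian.

1740-09-08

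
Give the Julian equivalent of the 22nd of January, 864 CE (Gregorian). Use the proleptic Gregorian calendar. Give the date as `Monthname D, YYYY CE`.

January 18, 864 CE

For dates in this range the Gregorian date is 4 days ahead of the Julian.
22 January 864 Gregorian − 4 days → 18 January 864 Julian.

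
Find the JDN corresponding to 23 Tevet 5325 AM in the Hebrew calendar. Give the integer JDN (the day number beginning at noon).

2292670

In the proleptic Gregorian calendar the same day is 6 January 1565.
JDN 2451545 is 1 January 2000 CE (Gregorian); the target day is −158875 days from there, so JDN = 2292670.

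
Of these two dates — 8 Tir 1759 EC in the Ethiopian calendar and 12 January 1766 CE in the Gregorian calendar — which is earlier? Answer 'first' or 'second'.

The two dates have Julian Day Numbers 2366457 and 2366090 respectively.
Since 2366090 < 2366457, the second date comes first.

second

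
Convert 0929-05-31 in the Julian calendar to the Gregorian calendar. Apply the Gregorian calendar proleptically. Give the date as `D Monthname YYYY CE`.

5 June 929 CE

At this point the Julian calendar is 5 days behind the Gregorian.
31 May 929 Julian + 5 days → 5 June 929 Gregorian.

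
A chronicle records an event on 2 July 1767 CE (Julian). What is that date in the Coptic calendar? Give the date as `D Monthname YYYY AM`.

The source date corresponds to 13 July 1767 in the Gregorian calendar (JDN 2366637).
That day falls on 8 Epip 1483 AM in the Coptic calendar.

8 Epip 1483 AM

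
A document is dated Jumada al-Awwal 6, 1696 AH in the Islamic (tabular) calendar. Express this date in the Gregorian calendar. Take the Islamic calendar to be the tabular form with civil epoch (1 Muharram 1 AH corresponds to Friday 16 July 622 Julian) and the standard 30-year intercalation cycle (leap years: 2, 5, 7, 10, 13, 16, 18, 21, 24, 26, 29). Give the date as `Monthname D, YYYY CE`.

Julian Day Number of the source date = 2549214.
Converting JDN 2549214 to the Gregorian calendar gives 30 May 2267 CE.

May 30, 2267 CE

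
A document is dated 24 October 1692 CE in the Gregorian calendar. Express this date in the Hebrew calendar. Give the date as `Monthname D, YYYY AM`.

Julian Day Number of the source date = 2339348.
Converting JDN 2339348 to the Hebrew calendar gives 14 Cheshvan 5453 AM.

Cheshvan 14, 5453 AM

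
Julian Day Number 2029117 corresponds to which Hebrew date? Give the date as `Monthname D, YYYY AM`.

The proleptic Gregorian equivalent of JDN 2029117 is 7 June 843.
In the Hebrew calendar that day is Tammuz 1, 4603 AM.

Tammuz 1, 4603 AM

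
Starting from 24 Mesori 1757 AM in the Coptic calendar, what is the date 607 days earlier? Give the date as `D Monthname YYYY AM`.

JDN of 24 Mesori 1757 AM = 2466762.
2466762 − 607 = 2466155.
JDN 2466155 in the Coptic calendar is 22 Koiak 1756 AM.

22 Koiak 1756 AM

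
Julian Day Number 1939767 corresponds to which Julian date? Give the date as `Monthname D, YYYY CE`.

October 17, 598 CE

The proleptic Gregorian equivalent of JDN 1939767 is 19 October 598.
In the Julian calendar that day is October 17, 598 CE.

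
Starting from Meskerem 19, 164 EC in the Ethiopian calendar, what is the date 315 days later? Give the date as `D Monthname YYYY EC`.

The starting date is JDN 1783775; 1783775 + 315 = 1784090.
JDN 1784090 corresponds to 4 Nehase 164 EC.

4 Nehase 164 EC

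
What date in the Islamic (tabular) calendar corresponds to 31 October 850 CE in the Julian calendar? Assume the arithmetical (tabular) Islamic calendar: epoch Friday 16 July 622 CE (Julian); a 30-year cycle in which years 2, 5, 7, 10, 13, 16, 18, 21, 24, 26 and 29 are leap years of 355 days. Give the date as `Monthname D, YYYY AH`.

Rabi' al-Thani 20, 236 AH

Both dates share Julian Day Number 2031824; in the tabular Islamic calendar that is 20 Rabi' al-Thani 236 AH.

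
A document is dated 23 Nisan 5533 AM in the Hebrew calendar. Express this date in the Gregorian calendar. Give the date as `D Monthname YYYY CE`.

16 April 1773 CE

Both dates share Julian Day Number 2368741; in the Gregorian calendar that is 16 April 1773 CE.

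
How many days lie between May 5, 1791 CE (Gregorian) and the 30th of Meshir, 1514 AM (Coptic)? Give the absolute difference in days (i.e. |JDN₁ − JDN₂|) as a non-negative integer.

2498

First date → JDN 2375334; second date → JDN 2377832.
The interval is |2375334 − 2377832| = 2498 days.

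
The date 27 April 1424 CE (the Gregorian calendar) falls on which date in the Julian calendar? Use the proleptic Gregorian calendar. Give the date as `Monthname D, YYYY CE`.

For dates in this range the Gregorian date is 9 days ahead of the Julian.
27 April 1424 Gregorian − 9 days → 18 April 1424 Julian.

April 18, 1424 CE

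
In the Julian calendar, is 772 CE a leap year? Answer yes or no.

yes

772 mod 4 = 0, so it is a leap year in the Julian calendar.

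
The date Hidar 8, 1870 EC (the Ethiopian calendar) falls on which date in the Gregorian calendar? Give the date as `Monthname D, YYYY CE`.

Julian Day Number of the source date = 2406940.
Converting JDN 2406940 to the Gregorian calendar gives 16 November 1877 CE.

November 16, 1877 CE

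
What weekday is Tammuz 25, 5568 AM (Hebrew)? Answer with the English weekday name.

Equivalently 20 July 1808 Gregorian, JDN 2381619.
JDN 2381619 mod 7 = 2, and JDN 0 was a Monday, so this is a Wednesday.

Wednesday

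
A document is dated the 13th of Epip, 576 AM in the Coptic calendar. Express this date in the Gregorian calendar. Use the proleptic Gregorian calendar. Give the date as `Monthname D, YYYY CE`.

July 11, 860 CE

Both dates share Julian Day Number 2035361; in the Gregorian calendar that is 11 July 860 CE.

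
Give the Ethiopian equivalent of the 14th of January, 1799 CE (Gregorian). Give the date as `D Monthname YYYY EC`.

Both dates share Julian Day Number 2378145; in the Ethiopian calendar that is 8 Tir 1791 EC.

8 Tir 1791 EC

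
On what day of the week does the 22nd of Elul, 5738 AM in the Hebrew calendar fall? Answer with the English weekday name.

Sunday

Equivalently 24 September 1978 Gregorian, JDN 2443776.
2443776 ≡ 6 (mod 7); counting from Monday = 0 gives Sunday.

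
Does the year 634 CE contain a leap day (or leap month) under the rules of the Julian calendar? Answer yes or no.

no

634 mod 4 = 2, so it is a common year in the Julian calendar.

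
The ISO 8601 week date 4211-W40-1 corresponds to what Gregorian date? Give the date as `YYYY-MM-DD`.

ISO week 1 of 4211 is the week containing the first Thursday of 4211.
Week 40, day 1 (Monday) lands on 4211-09-30.

4211-09-30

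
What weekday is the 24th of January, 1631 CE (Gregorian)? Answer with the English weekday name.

JDN 2316794 mod 7 = 4, and JDN 0 was a Monday, so this is a Friday.

Friday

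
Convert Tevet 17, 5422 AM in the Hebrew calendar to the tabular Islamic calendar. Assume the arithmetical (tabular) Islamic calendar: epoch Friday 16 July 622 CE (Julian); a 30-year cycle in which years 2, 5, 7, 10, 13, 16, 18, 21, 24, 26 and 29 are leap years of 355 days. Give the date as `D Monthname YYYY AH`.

17 Jumada al-Awwal 1072 AH

The source date corresponds to 8 January 1662 in the Gregorian calendar (JDN 2328101).
That day falls on 17 Jumada al-Awwal 1072 AH in the tabular Islamic calendar.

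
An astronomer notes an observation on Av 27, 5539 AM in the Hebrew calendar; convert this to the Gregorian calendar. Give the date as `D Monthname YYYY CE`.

Both dates share Julian Day Number 2371047; in the Gregorian calendar that is 9 August 1779 CE.

9 August 1779 CE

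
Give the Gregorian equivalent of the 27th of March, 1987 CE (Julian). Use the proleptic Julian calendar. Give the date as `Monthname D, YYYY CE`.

The Julian–Gregorian offset here is 13 days (Julian trailing).
27 March 1987 Julian + 13 days → 9 April 1987 Gregorian.

April 9, 1987 CE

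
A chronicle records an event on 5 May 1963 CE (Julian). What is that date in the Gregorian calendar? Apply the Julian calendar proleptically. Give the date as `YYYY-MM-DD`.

At this point the Julian calendar is 13 days behind the Gregorian.
5 May 1963 Julian + 13 days → 18 May 1963 Gregorian.

1963-05-18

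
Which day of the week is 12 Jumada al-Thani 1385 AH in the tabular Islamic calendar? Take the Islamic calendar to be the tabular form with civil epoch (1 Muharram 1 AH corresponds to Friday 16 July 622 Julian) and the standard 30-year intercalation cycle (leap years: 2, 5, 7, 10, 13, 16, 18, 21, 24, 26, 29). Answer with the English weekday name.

Friday

This is JDN 2439042 (8 October 1965 Gregorian).
2439042 ≡ 4 (mod 7); counting from Monday = 0 gives Friday.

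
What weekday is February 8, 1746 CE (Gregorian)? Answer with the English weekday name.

Since JDN mod 7 = 1 (0 = Monday), the day is Tuesday.

Tuesday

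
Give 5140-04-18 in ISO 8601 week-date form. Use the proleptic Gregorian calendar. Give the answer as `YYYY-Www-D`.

The weekday is Thursday (ISO weekday 4).
That Thursday belongs to ISO week 16 of ISO year 5140.

5140-W16-4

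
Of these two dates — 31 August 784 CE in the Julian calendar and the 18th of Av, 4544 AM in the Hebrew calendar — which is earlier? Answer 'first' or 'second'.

second

Converting both to JDN: 2007657 vs 2007635; the smaller is the second.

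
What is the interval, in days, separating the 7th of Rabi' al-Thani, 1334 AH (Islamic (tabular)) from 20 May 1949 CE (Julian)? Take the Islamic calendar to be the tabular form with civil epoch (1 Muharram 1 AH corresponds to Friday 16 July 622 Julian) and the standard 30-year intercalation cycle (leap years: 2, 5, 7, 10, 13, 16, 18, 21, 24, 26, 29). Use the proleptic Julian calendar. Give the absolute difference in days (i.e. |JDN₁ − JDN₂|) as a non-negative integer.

12164

First date → JDN 2420906; second date → JDN 2433070.
The interval is |2420906 − 2433070| = 12164 days.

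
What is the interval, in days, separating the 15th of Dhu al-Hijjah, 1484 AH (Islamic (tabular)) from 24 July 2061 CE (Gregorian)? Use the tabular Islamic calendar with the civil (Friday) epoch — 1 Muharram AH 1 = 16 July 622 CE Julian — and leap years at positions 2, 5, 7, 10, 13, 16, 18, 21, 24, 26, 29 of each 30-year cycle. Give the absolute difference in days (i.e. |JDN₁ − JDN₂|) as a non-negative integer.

275

JDN of the first date = 2474305.
JDN of the second date = 2474030.
|2474030 − 2474305| = 275.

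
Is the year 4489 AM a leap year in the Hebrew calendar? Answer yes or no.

Hebrew year 4489 is year 5 of its 19-year Metonic cycle; leap years are at positions 3, 6, 8, 11, 14, 17, 19, so it is a common year (12 months).

no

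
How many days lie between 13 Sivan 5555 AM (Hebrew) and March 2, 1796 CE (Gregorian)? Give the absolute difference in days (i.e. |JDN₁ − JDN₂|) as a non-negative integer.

276

JDN of the first date = 2376821.
JDN of the second date = 2377097.
|2377097 − 2376821| = 276.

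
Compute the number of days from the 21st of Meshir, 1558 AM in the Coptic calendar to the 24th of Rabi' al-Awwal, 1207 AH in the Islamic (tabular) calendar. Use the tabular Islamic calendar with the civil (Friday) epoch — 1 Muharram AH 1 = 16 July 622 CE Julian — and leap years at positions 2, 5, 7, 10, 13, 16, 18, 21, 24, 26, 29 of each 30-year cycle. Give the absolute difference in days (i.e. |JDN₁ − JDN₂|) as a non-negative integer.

JDN of the first date = 2393894.
JDN of the second date = 2375888.
|2375888 − 2393894| = 18006.

18006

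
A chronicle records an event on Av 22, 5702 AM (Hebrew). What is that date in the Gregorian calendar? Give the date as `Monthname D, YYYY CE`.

Julian Day Number of the source date = 2430577.
Converting JDN 2430577 to the Gregorian calendar gives 5 August 1942 CE.

August 5, 1942 CE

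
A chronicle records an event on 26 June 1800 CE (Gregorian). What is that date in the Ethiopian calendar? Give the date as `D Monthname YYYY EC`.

20 Sene 1792 EC

Julian Day Number of the source date = 2378673.
Converting JDN 2378673 to the Ethiopian calendar gives 20 Sene 1792 EC.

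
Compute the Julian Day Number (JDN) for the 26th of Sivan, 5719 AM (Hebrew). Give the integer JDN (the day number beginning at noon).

Equivalently 2 July 1959 (Gregorian).
JDN 2451545 is 1 January 2000 CE (Gregorian); the target day is −14793 days from there, so JDN = 2436752.

2436752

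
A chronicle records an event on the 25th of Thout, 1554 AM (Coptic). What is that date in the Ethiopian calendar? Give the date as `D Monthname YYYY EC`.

25 Meskerem 1830 EC

Julian Day Number of the source date = 2392287.
Converting JDN 2392287 to the Ethiopian calendar gives 25 Meskerem 1830 EC.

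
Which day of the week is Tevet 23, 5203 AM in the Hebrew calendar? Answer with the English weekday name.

Wednesday

Equivalently 4 January 1443 Gregorian, JDN 2248108.
JDN 2248108 mod 7 = 2, and JDN 0 was a Monday, so this is a Wednesday.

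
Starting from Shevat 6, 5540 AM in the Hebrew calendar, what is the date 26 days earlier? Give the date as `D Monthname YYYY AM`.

Counting 26 days back from JDN 2371204 reaches JDN 2371178, which is 9 Tevet 5540 AM.

9 Tevet 5540 AM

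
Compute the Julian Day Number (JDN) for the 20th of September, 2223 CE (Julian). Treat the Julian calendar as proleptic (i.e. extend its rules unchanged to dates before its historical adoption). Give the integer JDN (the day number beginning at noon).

2533271

In the Gregorian calendar the same day is 5 October 2223.
JDN 2451545 is 1 January 2000 CE (Gregorian); the target day is +81726 days from there, so JDN = 2533271.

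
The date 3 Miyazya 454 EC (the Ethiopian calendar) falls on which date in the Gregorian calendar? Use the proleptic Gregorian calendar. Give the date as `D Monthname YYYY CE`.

30 March 462 CE

Julian Day Number of the source date = 1889891.
Converting JDN 1889891 to the Gregorian calendar gives 30 March 462 CE.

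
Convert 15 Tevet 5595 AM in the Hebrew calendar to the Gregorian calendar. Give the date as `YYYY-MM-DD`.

Both dates share Julian Day Number 2391295; in the Gregorian calendar that is 16 January 1835 CE.

1835-01-16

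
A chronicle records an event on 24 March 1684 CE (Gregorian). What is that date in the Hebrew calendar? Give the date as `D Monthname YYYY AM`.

Both dates share Julian Day Number 2336212; in the Hebrew calendar that is 9 Nisan 5444 AM.

9 Nisan 5444 AM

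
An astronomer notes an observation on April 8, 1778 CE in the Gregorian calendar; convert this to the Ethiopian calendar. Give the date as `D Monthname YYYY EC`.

2 Miyazya 1770 EC

Julian Day Number of the source date = 2370559.
Converting JDN 2370559 to the Ethiopian calendar gives 2 Miyazya 1770 EC.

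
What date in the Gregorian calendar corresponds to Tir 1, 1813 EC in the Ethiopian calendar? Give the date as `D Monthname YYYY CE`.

Julian Day Number of the source date = 2386174.
Converting JDN 2386174 to the Gregorian calendar gives 8 January 1821 CE.

8 January 1821 CE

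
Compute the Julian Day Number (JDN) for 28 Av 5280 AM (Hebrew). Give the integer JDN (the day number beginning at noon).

In the proleptic Gregorian calendar the same day is 22 August 1520.
JDN 2451545 is 1 January 2000 CE (Gregorian); the target day is −175083 days from there, so JDN = 2276462.

2276462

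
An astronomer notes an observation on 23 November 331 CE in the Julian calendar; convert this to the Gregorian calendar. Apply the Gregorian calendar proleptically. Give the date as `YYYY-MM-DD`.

At this point the Julian calendar is 1 day behind the Gregorian.
23 November 331 Julian + 1 day → 24 November 331 Gregorian.

0331-11-24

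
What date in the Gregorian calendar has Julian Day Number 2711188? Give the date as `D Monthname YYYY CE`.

18 November 2710 CE

Counting from JDN 2299161 = 15 Oct 1582 gives an offset of 412027 days.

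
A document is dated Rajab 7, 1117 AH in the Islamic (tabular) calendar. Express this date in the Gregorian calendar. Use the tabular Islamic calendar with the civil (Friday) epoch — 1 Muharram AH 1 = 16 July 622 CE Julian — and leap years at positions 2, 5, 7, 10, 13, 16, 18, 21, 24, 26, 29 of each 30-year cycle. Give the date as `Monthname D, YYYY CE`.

Julian Day Number of the source date = 2344096.
Converting JDN 2344096 to the Gregorian calendar gives 25 October 1705 CE.

October 25, 1705 CE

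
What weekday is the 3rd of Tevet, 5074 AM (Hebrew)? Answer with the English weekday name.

Sunday

Equivalently 31 December 1313 Gregorian, JDN 2200988.
Since JDN mod 7 = 6 (0 = Monday), the day is Sunday.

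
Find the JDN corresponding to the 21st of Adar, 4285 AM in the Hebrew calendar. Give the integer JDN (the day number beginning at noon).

Equivalently 4 March 525 (proleptic Gregorian).
JDN 2299161 is 15 October 1582 CE (Gregorian); the target day is −386286 days from there, so JDN = 1912875.

1912875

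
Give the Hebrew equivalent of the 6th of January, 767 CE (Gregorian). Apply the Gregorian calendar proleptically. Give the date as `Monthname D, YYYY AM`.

Both dates share Julian Day Number 2001206; in the Hebrew calendar that is 27 Tevet 4527 AM.

Tevet 27, 4527 AM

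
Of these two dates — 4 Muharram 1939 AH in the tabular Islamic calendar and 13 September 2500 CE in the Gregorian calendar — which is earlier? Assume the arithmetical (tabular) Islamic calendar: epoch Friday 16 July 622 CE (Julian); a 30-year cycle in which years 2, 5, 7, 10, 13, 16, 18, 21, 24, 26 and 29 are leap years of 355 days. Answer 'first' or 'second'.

The two dates have Julian Day Numbers 2635206 and 2634422 respectively.
Since 2634422 < 2635206, the second date comes first.

second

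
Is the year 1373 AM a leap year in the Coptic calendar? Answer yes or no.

1373 mod 4 = 1; in the Coptic calendar a year is leap when year mod 4 = 3, so it is a common year.

no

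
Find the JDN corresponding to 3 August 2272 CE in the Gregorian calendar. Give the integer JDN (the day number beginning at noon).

2551106

JDN 2400001 is 17 November 1858 CE (Gregorian), MJD 0; the target day is +151105 days from there, so JDN = 2551106.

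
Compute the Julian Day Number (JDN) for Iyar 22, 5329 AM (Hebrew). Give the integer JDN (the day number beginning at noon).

In the proleptic Gregorian calendar the same day is 19 May 1569.
JDN 2299161 is 15 October 1582 CE (Gregorian); the target day is −4897 days from there, so JDN = 2294264.

2294264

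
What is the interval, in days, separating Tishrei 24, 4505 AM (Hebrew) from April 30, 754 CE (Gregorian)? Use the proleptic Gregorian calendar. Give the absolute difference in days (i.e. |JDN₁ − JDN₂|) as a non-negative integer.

First date → JDN 1993082; second date → JDN 1996572.
The interval is |1993082 − 1996572| = 3490 days.

3490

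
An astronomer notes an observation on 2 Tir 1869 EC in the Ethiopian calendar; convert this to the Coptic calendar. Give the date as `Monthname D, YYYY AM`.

The source date corresponds to 9 January 1877 in the Gregorian calendar (JDN 2406629).
That day falls on 2 Tobi 1593 AM in the Coptic calendar.

Tobi 2, 1593 AM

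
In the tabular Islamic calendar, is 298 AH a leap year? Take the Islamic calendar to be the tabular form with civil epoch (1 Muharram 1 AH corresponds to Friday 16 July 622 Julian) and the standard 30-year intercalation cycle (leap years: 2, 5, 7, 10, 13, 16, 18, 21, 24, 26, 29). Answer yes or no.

no

Year 298 AH is year 28 of its 30-year cycle; leap positions are 2, 5, 7, 10, 13, 16, 18, 21, 24, 26, 29, so it is a common year (354 days).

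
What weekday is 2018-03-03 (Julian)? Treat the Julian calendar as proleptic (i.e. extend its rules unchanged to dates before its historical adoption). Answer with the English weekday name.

Friday

This is JDN 2458194 (16 March 2018 Gregorian).
JDN 2458194 mod 7 = 4, and JDN 0 was a Monday, so this is a Friday.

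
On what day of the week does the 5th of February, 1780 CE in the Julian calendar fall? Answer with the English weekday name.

In the Gregorian calendar this is 16 February 1780 (JDN 2371238).
Since JDN mod 7 = 2 (0 = Monday), the day is Wednesday.

Wednesday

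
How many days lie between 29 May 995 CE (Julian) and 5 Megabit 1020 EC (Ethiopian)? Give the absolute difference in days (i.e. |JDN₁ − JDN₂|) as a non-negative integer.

JDN of the first date = 2084630.
JDN of the second date = 2096595.
|2096595 − 2084630| = 11965.

11965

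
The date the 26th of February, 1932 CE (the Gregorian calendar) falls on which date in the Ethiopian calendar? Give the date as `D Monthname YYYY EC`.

Both dates share Julian Day Number 2426764; in the Ethiopian calendar that is 18 Yekatit 1924 EC.

18 Yekatit 1924 EC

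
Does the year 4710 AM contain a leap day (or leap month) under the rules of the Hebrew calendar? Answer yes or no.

yes

Hebrew year 4710 is year 17 of its 19-year Metonic cycle; leap years are at positions 3, 6, 8, 11, 14, 17, 19, so it is a leap year (13 months).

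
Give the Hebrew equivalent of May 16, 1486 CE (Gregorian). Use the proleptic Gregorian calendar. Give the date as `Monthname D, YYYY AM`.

Sivan 3, 5246 AM

Both dates share Julian Day Number 2263946; in the Hebrew calendar that is 3 Sivan 5246 AM.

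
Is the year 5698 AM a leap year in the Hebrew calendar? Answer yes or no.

Hebrew year 5698 is year 17 of its 19-year Metonic cycle; leap years are at positions 3, 6, 8, 11, 14, 17, 19, so it is a leap year (13 months).

yes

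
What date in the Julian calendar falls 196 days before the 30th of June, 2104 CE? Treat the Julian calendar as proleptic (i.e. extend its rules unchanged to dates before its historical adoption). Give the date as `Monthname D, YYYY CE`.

JDN of the 30th of June, 2104 CE = 2489725.
2489725 − 196 = 2489529.
JDN 2489529 in the Julian calendar is December 17, 2103 CE.

December 17, 2103 CE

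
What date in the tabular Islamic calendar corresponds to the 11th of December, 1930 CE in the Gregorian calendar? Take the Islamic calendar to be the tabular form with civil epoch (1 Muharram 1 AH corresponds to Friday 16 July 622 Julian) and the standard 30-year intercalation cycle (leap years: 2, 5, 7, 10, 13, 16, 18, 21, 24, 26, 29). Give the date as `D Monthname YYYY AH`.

20 Rajab 1349 AH

Both dates share Julian Day Number 2426322; in the tabular Islamic calendar that is 20 Rajab 1349 AH.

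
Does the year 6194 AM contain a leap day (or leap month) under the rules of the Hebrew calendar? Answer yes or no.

yes

Hebrew year 6194 is year 19 of its 19-year Metonic cycle; leap years are at positions 3, 6, 8, 11, 14, 17, 19, so it is a leap year (13 months).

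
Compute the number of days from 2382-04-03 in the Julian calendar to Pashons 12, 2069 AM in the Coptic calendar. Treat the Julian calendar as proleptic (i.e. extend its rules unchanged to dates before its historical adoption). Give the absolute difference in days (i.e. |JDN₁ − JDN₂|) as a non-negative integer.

JDN of the first date = 2591176.
JDN of the second date = 2580618.
|2580618 − 2591176| = 10558.

10558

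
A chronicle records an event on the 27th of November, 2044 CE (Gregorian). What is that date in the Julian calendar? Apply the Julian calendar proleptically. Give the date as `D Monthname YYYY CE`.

14 November 2044 CE

For dates in this range the Gregorian date is 13 days ahead of the Julian.
27 November 2044 Gregorian − 13 days → 14 November 2044 Julian.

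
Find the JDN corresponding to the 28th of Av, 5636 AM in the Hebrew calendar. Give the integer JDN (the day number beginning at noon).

In the Gregorian calendar the same day is 18 August 1876.
JDN 2451545 is 1 January 2000 CE (Gregorian); the target day is −45060 days from there, so JDN = 2406485.

2406485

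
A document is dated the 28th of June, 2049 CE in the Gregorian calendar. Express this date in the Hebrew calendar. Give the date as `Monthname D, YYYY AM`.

Julian Day Number of the source date = 2469621.
Converting JDN 2469621 to the Hebrew calendar gives 28 Sivan 5809 AM.

Sivan 28, 5809 AM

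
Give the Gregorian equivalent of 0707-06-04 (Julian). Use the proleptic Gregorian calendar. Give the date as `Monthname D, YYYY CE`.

The Julian–Gregorian offset here is 4 days (Julian trailing).
4 June 707 Julian + 4 days → 8 June 707 Gregorian.

June 8, 707 CE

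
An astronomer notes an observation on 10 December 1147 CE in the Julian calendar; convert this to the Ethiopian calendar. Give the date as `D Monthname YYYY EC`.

13 Tahsas 1140 EC

The source date corresponds to 17 December 1147 in the proleptic Gregorian calendar (JDN 2140343).
That day falls on 13 Tahsas 1140 EC in the Ethiopian calendar.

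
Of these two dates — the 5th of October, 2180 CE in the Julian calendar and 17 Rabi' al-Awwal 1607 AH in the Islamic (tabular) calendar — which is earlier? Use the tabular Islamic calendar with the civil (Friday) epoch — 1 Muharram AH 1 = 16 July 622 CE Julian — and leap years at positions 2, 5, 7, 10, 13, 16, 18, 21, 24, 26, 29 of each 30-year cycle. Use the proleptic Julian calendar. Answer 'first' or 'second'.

first

Converting both to JDN: 2517581 vs 2517628; the smaller is the first.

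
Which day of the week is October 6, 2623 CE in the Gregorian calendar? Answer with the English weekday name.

Monday

2679369 ≡ 0 (mod 7); counting from Monday = 0 gives Monday.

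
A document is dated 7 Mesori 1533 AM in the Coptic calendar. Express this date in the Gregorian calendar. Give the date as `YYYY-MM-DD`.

1817-08-12

Both dates share Julian Day Number 2384929; in the Gregorian calendar that is 12 August 1817 CE.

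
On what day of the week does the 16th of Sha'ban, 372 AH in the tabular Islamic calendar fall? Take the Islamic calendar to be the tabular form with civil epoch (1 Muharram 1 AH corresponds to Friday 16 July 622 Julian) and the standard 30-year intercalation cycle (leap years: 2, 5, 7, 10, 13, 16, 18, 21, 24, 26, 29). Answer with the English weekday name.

Equivalently 8 February 983 Gregorian, JDN 2080132.
JDN 2080132 mod 7 = 5, and JDN 0 was a Monday, so this is a Saturday.

Saturday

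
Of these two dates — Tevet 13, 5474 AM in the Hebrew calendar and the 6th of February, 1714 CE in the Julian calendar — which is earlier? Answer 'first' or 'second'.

Converting both to JDN: 2347085 vs 2347133; the smaller is the first.

first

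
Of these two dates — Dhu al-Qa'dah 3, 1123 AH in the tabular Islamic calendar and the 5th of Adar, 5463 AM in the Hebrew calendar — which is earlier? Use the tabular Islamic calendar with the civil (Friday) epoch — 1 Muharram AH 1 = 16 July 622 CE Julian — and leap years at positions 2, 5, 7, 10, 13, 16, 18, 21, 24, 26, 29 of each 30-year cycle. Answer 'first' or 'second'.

First date → JDN 2346336; second date → JDN 2343119.
JDN 2343119 < JDN 2346336, so the second date is earlier.

second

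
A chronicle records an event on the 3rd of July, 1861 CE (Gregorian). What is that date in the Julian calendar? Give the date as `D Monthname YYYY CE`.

21 June 1861 CE

At this point the Julian calendar is 12 days behind the Gregorian.
3 July 1861 Gregorian − 12 days → 21 June 1861 Julian.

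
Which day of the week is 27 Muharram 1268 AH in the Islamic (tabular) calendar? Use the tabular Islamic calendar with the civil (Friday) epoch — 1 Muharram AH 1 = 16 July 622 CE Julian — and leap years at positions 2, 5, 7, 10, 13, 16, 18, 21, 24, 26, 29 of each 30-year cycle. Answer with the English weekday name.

This is JDN 2397449 (22 November 1851 Gregorian).
JDN 2397449 mod 7 = 5, and JDN 0 was a Monday, so this is a Saturday.

Saturday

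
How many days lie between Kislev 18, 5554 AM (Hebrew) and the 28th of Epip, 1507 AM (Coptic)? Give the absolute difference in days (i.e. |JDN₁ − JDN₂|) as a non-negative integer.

First date → JDN 2376266; second date → JDN 2375423.
The interval is |2376266 − 2375423| = 843 days.

843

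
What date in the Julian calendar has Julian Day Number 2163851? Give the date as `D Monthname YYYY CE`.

JDN 2163851 is 27 April 1212 in the proleptic Gregorian calendar.
In the Julian calendar that day is 20 April 1212 CE.

20 April 1212 CE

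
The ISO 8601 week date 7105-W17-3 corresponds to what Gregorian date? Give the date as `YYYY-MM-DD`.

ISO week 1 of 7105 is the week containing the first Thursday of 7105.
Week 17, day 3 (Wednesday) lands on 7105-04-26.

7105-04-26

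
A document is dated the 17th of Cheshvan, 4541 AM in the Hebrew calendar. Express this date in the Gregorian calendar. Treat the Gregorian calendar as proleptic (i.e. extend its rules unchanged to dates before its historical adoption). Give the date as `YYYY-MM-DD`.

Julian Day Number of the source date = 2006246.
Converting JDN 2006246 to the Gregorian calendar gives 24 October 780 CE.

0780-10-24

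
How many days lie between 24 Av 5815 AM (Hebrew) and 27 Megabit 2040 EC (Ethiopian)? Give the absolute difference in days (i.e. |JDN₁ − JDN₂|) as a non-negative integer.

2691

JDN of the first date = 2471863.
JDN of the second date = 2469172.
|2469172 − 2471863| = 2691.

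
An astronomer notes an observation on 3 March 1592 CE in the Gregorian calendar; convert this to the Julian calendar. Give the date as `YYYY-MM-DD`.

For dates in this range the Gregorian date is 10 days ahead of the Julian.
3 March 1592 Gregorian − 10 days → 22 February 1592 Julian.

1592-02-22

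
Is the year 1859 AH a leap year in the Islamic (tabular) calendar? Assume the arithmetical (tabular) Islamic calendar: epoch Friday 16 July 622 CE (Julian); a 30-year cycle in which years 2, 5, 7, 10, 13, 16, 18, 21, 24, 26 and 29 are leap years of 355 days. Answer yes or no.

Year 1859 AH is year 29 of its 30-year cycle; leap positions are 2, 5, 7, 10, 13, 16, 18, 21, 24, 26, 29, so it is a leap year (355 days).

yes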